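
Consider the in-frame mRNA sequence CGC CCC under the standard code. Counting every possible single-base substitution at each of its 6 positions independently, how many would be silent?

Codon 1 (CGC, Arg): 3 synonymous substitutions.
Codon 2 (CCC, Pro): 3 synonymous substitutions.
Total: 3 + 3 = 6.

6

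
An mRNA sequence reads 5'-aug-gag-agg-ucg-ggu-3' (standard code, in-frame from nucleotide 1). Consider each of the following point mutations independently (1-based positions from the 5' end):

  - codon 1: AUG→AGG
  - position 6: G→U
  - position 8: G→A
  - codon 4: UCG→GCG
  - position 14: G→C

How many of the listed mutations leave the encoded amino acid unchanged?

0

Codon 1: AUG (Met) → AGG (Arg) — missense.
Codon 2: GAG (Glu) → GAU (Asp) — missense.
Codon 3: AGG (Arg) → AAG (Lys) — missense.
Codon 4: UCG (Ser) → GCG (Ala) — missense.
Codon 5: GGU (Gly) → GCU (Ala) — missense.
Synonymous: 0 of 5.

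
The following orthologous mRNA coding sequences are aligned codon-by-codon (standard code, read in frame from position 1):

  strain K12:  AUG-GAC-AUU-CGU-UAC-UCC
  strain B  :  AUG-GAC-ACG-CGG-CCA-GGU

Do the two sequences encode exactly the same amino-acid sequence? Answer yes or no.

Codon 1: AUG Met / AUG Met — identical.
Codon 2: GAC Asp / GAC Asp — identical.
Codon 3: AUU Ile / ACG Thr — nonsynonymous.
Codon 4: CGU Arg / CGG Arg — synonymous.
Codon 5: UAC Tyr / CCA Pro — nonsynonymous.
Codon 6: UCC Ser / GGU Gly — nonsynonymous.
Nonsynonymous differences: 3 → different protein.

no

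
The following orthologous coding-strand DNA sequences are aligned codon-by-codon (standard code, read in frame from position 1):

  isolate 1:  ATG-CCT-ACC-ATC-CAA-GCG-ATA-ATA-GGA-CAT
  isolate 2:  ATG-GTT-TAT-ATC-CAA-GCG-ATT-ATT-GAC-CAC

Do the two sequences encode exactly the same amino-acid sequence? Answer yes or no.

no

Codon 1: ATG Met / ATG Met — identical.
Codon 2: CCT Pro / GTT Val — nonsynonymous.
Codon 3: ACC Thr / TAT Tyr — nonsynonymous.
Codon 4: ATC Ile / ATC Ile — identical.
Codon 5: CAA Gln / CAA Gln — identical.
Codon 6: GCG Ala / GCG Ala — identical.
Codon 7: ATA Ile / ATT Ile — synonymous.
Codon 8: ATA Ile / ATT Ile — synonymous.
Codon 9: GGA Gly / GAC Asp — nonsynonymous.
Codon 10: CAT His / CAC His — synonymous.
Nonsynonymous differences: 3 → different protein.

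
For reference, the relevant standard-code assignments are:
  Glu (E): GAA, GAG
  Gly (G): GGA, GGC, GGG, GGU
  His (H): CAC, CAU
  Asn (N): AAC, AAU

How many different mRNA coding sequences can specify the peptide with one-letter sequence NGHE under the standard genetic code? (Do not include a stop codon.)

32

Asn: 2 codons.
Gly: 4 codons.
His: 2 codons.
Glu: 2 codons.
2 × 4 × 2 × 2 = 32.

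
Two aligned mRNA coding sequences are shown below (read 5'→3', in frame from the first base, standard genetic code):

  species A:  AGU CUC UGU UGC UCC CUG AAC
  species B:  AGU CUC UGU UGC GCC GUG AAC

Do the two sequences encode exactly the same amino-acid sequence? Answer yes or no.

no

Codon 1: AGU Ser / AGU Ser — identical.
Codon 2: CUC Leu / CUC Leu — identical.
Codon 3: UGU Cys / UGU Cys — identical.
Codon 4: UGC Cys / UGC Cys — identical.
Codon 5: UCC Ser / GCC Ala — nonsynonymous.
Codon 6: CUG Leu / GUG Val — nonsynonymous.
Codon 7: AAC Asn / AAC Asn — identical.
Nonsynonymous differences: 2 → different protein.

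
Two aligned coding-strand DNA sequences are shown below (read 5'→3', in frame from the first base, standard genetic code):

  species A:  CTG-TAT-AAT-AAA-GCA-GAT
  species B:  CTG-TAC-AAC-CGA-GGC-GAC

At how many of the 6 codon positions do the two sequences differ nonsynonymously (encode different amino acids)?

Codon 1: CTG Leu / CTG Leu — identical.
Codon 2: TAT Tyr / TAC Tyr — synonymous.
Codon 3: AAT Asn / AAC Asn — synonymous.
Codon 4: AAA Lys / CGA Arg — nonsynonymous.
Codon 5: GCA Ala / GGC Gly — nonsynonymous.
Codon 6: GAT Asp / GAC Asp — synonymous.
Nonsynonymous differences: 2.

2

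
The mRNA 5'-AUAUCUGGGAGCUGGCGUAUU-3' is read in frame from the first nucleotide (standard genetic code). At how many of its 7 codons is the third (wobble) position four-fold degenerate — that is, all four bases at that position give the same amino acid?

Codon 1 AUA (Ile): third position 3-fold.
Codon 2 UCU (Ser): third position 4-fold.
Codon 3 GGG (Gly): third position 4-fold.
Codon 4 AGC (Ser): third position 2-fold.
Codon 5 UGG (Trp): third position 1-fold.
Codon 6 CGU (Arg): third position 4-fold.
Codon 7 AUU (Ile): third position 3-fold.
Four-fold degenerate third positions: 3.

3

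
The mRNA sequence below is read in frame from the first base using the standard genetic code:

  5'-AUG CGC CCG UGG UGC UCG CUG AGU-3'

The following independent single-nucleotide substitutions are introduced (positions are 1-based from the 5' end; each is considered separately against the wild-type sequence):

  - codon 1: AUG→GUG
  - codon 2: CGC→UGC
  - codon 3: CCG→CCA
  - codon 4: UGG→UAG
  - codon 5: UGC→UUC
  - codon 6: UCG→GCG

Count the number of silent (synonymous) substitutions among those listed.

1

Codon 1: AUG (Met) → GUG (Val) — missense.
Codon 2: CGC (Arg) → UGC (Cys) — missense.
Codon 3: CCG (Pro) → CCA (Pro) — synonymous.
Codon 4: UGG (Trp) → UAG (Stop) — nonsense.
Codon 5: UGC (Cys) → UUC (Phe) — missense.
Codon 6: UCG (Ser) → GCG (Ala) — missense.
Synonymous: 1 of 6.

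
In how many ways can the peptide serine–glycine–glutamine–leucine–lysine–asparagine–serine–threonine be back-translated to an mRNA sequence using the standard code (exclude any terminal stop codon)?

Ser: 6 codons.
Gly: 4 codons.
Gln: 2 codons.
Leu: 6 codons.
Lys: 2 codons.
Asn: 2 codons.
Ser: 6 codons.
Thr: 4 codons.
6 × 4 × 2 × 6 × 2 × 2 × 6 × 4 = 27648.

27648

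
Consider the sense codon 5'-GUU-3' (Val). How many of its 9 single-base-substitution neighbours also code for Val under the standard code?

3

Position 1: none → 0 synonymous.
Position 2: none → 0 synonymous.
Position 3: GUC, GUA, GUG → 3 synonymous.
Total: 0 + 0 + 3 = 3.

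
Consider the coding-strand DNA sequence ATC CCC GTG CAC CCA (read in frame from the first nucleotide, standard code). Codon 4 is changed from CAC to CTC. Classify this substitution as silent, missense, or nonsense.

missense

Position 11 falls in codon 4: CAC → His.
After the substitution the codon is CTC → Leu.
His ≠ Leu, so this is a missense mutation.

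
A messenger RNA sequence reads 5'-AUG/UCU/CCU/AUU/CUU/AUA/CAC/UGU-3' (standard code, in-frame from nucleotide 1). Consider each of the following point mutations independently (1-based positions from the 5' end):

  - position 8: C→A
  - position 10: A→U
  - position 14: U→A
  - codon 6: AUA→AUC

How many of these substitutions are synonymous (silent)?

Codon 3: CCU (Pro) → CAU (His) — missense.
Codon 4: AUU (Ile) → UUU (Phe) — missense.
Codon 5: CUU (Leu) → CAU (His) — missense.
Codon 6: AUA (Ile) → AUC (Ile) — synonymous.
Synonymous: 1 of 4.

1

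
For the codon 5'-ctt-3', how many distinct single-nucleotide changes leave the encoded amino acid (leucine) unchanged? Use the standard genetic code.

3

Position 1: none → 0 synonymous.
Position 2: none → 0 synonymous.
Position 3: CTC, CTA, CTG → 3 synonymous.
Total: 0 + 0 + 3 = 3.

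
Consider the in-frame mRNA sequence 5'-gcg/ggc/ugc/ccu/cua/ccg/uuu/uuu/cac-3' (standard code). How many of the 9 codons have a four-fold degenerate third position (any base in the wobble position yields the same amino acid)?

5

Codon 1 GCG (Ala): third position 4-fold.
Codon 2 GGC (Gly): third position 4-fold.
Codon 3 UGC (Cys): third position 2-fold.
Codon 4 CCU (Pro): third position 4-fold.
Codon 5 CUA (Leu): third position 4-fold.
Codon 6 CCG (Pro): third position 4-fold.
Codon 7 UUU (Phe): third position 2-fold.
Codon 8 UUU (Phe): third position 2-fold.
Codon 9 CAC (His): third position 2-fold.
Four-fold degenerate third positions: 5.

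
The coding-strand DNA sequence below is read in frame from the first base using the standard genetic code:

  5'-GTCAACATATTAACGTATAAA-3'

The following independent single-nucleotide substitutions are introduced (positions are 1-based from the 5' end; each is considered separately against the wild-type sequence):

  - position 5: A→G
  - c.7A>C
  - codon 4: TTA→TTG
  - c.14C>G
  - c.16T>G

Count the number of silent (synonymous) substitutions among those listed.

Codon 2: AAC (Asn) → AGC (Ser) — missense.
Codon 3: ATA (Ile) → CTA (Leu) — missense.
Codon 4: TTA (Leu) → TTG (Leu) — synonymous.
Codon 5: ACG (Thr) → AGG (Arg) — missense.
Codon 6: TAT (Tyr) → GAT (Asp) — missense.
Synonymous: 1 of 5.

1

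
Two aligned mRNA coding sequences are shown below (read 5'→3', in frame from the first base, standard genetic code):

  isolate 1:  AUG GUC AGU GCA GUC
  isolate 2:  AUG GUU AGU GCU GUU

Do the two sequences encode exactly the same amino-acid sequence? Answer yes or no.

Codon 1: AUG Met / AUG Met — identical.
Codon 2: GUC Val / GUU Val — synonymous.
Codon 3: AGU Ser / AGU Ser — identical.
Codon 4: GCA Ala / GCU Ala — synonymous.
Codon 5: GUC Val / GUU Val — synonymous.
Nonsynonymous differences: 0 → same protein.

yes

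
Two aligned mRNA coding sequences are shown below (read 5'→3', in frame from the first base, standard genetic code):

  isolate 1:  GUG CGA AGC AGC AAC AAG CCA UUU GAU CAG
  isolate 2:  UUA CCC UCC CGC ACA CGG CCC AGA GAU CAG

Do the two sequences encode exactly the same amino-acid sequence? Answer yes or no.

no

Codon 1: GUG Val / UUA Leu — nonsynonymous.
Codon 2: CGA Arg / CCC Pro — nonsynonymous.
Codon 3: AGC Ser / UCC Ser — synonymous.
Codon 4: AGC Ser / CGC Arg — nonsynonymous.
Codon 5: AAC Asn / ACA Thr — nonsynonymous.
Codon 6: AAG Lys / CGG Arg — nonsynonymous.
Codon 7: CCA Pro / CCC Pro — synonymous.
Codon 8: UUU Phe / AGA Arg — nonsynonymous.
Codon 9: GAU Asp / GAU Asp — identical.
Codon 10: CAG Gln / CAG Gln — identical.
Nonsynonymous differences: 6 → different protein.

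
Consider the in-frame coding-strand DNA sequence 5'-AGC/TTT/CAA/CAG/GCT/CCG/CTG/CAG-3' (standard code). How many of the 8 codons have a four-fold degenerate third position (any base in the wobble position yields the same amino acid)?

Codon 1 AGC (Ser): third position 2-fold.
Codon 2 TTT (Phe): third position 2-fold.
Codon 3 CAA (Gln): third position 2-fold.
Codon 4 CAG (Gln): third position 2-fold.
Codon 5 GCT (Ala): third position 4-fold.
Codon 6 CCG (Pro): third position 4-fold.
Codon 7 CTG (Leu): third position 4-fold.
Codon 8 CAG (Gln): third position 2-fold.
Four-fold degenerate third positions: 3.

3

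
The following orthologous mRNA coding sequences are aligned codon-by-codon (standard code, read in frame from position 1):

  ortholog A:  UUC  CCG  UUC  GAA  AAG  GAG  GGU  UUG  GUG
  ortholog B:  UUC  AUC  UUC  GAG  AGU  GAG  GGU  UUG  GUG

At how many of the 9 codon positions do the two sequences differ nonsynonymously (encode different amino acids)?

Codon 1: UUC Phe / UUC Phe — identical.
Codon 2: CCG Pro / AUC Ile — nonsynonymous.
Codon 3: UUC Phe / UUC Phe — identical.
Codon 4: GAA Glu / GAG Glu — synonymous.
Codon 5: AAG Lys / AGU Ser — nonsynonymous.
Codon 6: GAG Glu / GAG Glu — identical.
Codon 7: GGU Gly / GGU Gly — identical.
Codon 8: UUG Leu / UUG Leu — identical.
Codon 9: GUG Val / GUG Val — identical.
Nonsynonymous differences: 2.

2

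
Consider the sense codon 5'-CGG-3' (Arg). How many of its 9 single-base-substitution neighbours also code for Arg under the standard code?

4

Position 1: AGG → 1 synonymous.
Position 2: none → 0 synonymous.
Position 3: CGU, CGC, CGA → 3 synonymous.
Total: 1 + 0 + 3 = 4.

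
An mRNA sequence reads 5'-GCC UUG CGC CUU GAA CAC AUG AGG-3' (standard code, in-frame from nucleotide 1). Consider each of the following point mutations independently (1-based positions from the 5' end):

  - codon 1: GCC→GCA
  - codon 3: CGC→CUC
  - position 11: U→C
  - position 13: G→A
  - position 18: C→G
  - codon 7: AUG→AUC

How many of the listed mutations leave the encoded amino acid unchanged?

Codon 1: GCC (Ala) → GCA (Ala) — synonymous.
Codon 3: CGC (Arg) → CUC (Leu) — missense.
Codon 4: CUU (Leu) → CCU (Pro) — missense.
Codon 5: GAA (Glu) → AAA (Lys) — missense.
Codon 6: CAC (His) → CAG (Gln) — missense.
Codon 7: AUG (Met) → AUC (Ile) — missense.
Synonymous: 1 of 6.

1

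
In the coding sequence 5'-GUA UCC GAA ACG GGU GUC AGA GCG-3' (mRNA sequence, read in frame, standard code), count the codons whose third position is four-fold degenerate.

Codon 1 GUA (Val): third position 4-fold.
Codon 2 UCC (Ser): third position 4-fold.
Codon 3 GAA (Glu): third position 2-fold.
Codon 4 ACG (Thr): third position 4-fold.
Codon 5 GGU (Gly): third position 4-fold.
Codon 6 GUC (Val): third position 4-fold.
Codon 7 AGA (Arg): third position 2-fold.
Codon 8 GCG (Ala): third position 4-fold.
Four-fold degenerate third positions: 6.

6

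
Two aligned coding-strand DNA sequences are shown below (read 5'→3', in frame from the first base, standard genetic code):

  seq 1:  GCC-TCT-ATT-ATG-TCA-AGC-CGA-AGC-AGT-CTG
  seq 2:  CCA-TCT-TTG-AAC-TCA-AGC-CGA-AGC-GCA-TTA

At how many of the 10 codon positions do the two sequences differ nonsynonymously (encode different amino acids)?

4

Codon 1: GCC Ala / CCA Pro — nonsynonymous.
Codon 2: TCT Ser / TCT Ser — identical.
Codon 3: ATT Ile / TTG Leu — nonsynonymous.
Codon 4: ATG Met / AAC Asn — nonsynonymous.
Codon 5: TCA Ser / TCA Ser — identical.
Codon 6: AGC Ser / AGC Ser — identical.
Codon 7: CGA Arg / CGA Arg — identical.
Codon 8: AGC Ser / AGC Ser — identical.
Codon 9: AGT Ser / GCA Ala — nonsynonymous.
Codon 10: CTG Leu / TTA Leu — synonymous.
Nonsynonymous differences: 4.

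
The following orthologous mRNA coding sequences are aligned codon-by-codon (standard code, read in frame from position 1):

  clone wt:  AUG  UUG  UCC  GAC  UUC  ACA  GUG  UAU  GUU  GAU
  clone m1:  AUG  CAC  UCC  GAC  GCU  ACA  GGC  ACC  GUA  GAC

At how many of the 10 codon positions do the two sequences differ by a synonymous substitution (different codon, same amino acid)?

Codon 1: AUG Met / AUG Met — identical.
Codon 2: UUG Leu / CAC His — nonsynonymous.
Codon 3: UCC Ser / UCC Ser — identical.
Codon 4: GAC Asp / GAC Asp — identical.
Codon 5: UUC Phe / GCU Ala — nonsynonymous.
Codon 6: ACA Thr / ACA Thr — identical.
Codon 7: GUG Val / GGC Gly — nonsynonymous.
Codon 8: UAU Tyr / ACC Thr — nonsynonymous.
Codon 9: GUU Val / GUA Val — synonymous.
Codon 10: GAU Asp / GAC Asp — synonymous.
Synonymous differences: 2.

2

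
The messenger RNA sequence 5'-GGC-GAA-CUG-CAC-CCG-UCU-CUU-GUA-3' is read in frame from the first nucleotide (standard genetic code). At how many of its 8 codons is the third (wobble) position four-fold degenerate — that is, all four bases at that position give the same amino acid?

Codon 1 GGC (Gly): third position 4-fold.
Codon 2 GAA (Glu): third position 2-fold.
Codon 3 CUG (Leu): third position 4-fold.
Codon 4 CAC (His): third position 2-fold.
Codon 5 CCG (Pro): third position 4-fold.
Codon 6 UCU (Ser): third position 4-fold.
Codon 7 CUU (Leu): third position 4-fold.
Codon 8 GUA (Val): third position 4-fold.
Four-fold degenerate third positions: 6.

6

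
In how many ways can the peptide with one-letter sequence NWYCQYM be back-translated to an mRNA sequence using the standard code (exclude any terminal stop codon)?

32

Asn: 2 codons.
Trp: 1 codon.
Tyr: 2 codons.
Cys: 2 codons.
Gln: 2 codons.
Tyr: 2 codons.
Met: 1 codon.
2 × 1 × 2 × 2 × 2 × 2 × 1 = 32.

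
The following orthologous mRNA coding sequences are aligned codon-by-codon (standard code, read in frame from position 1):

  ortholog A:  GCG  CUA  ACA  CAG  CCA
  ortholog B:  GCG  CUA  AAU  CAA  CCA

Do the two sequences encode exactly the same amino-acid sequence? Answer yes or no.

no

Codon 1: GCG Ala / GCG Ala — identical.
Codon 2: CUA Leu / CUA Leu — identical.
Codon 3: ACA Thr / AAU Asn — nonsynonymous.
Codon 4: CAG Gln / CAA Gln — synonymous.
Codon 5: CCA Pro / CCA Pro — identical.
Nonsynonymous differences: 1 → different protein.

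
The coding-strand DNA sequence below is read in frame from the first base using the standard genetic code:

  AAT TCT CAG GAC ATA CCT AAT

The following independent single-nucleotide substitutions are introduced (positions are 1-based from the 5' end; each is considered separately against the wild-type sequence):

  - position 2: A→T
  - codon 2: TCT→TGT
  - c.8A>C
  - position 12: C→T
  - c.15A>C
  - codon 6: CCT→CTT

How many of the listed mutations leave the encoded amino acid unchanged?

Codon 1: AAT (Asn) → ATT (Ile) — missense.
Codon 2: TCT (Ser) → TGT (Cys) — missense.
Codon 3: CAG (Gln) → CCG (Pro) — missense.
Codon 4: GAC (Asp) → GAT (Asp) — synonymous.
Codon 5: ATA (Ile) → ATC (Ile) — synonymous.
Codon 6: CCT (Pro) → CTT (Leu) — missense.
Synonymous: 2 of 6.

2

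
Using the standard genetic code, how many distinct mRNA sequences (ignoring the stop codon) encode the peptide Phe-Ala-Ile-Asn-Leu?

Phe: 2 codons.
Ala: 4 codons.
Ile: 3 codons.
Asn: 2 codons.
Leu: 6 codons.
2 × 4 × 3 × 2 × 6 = 288.

288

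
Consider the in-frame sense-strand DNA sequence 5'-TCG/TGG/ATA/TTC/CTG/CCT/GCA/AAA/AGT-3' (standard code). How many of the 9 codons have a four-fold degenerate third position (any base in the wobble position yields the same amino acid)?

4

Codon 1 TCG (Ser): third position 4-fold.
Codon 2 TGG (Trp): third position 1-fold.
Codon 3 ATA (Ile): third position 3-fold.
Codon 4 TTC (Phe): third position 2-fold.
Codon 5 CTG (Leu): third position 4-fold.
Codon 6 CCT (Pro): third position 4-fold.
Codon 7 GCA (Ala): third position 4-fold.
Codon 8 AAA (Lys): third position 2-fold.
Codon 9 AGT (Ser): third position 2-fold.
Four-fold degenerate third positions: 4.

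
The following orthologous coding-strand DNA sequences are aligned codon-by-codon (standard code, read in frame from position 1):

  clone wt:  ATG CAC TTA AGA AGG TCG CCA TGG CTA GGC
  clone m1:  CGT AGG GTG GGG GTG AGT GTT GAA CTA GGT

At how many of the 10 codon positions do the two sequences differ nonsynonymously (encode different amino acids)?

7

Codon 1: ATG Met / CGT Arg — nonsynonymous.
Codon 2: CAC His / AGG Arg — nonsynonymous.
Codon 3: TTA Leu / GTG Val — nonsynonymous.
Codon 4: AGA Arg / GGG Gly — nonsynonymous.
Codon 5: AGG Arg / GTG Val — nonsynonymous.
Codon 6: TCG Ser / AGT Ser — synonymous.
Codon 7: CCA Pro / GTT Val — nonsynonymous.
Codon 8: TGG Trp / GAA Glu — nonsynonymous.
Codon 9: CTA Leu / CTA Leu — identical.
Codon 10: GGC Gly / GGT Gly — synonymous.
Nonsynonymous differences: 7.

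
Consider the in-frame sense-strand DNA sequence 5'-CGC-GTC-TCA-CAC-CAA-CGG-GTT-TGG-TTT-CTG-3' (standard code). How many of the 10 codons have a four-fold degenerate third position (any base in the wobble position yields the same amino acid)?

Codon 1 CGC (Arg): third position 4-fold.
Codon 2 GTC (Val): third position 4-fold.
Codon 3 TCA (Ser): third position 4-fold.
Codon 4 CAC (His): third position 2-fold.
Codon 5 CAA (Gln): third position 2-fold.
Codon 6 CGG (Arg): third position 4-fold.
Codon 7 GTT (Val): third position 4-fold.
Codon 8 TGG (Trp): third position 1-fold.
Codon 9 TTT (Phe): third position 2-fold.
Codon 10 CTG (Leu): third position 4-fold.
Four-fold degenerate third positions: 6.

6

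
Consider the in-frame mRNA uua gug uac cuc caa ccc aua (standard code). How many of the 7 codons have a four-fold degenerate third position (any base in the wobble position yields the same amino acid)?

3

Codon 1 UUA (Leu): third position 2-fold.
Codon 2 GUG (Val): third position 4-fold.
Codon 3 UAC (Tyr): third position 2-fold.
Codon 4 CUC (Leu): third position 4-fold.
Codon 5 CAA (Gln): third position 2-fold.
Codon 6 CCC (Pro): third position 4-fold.
Codon 7 AUA (Ile): third position 3-fold.
Four-fold degenerate third positions: 3.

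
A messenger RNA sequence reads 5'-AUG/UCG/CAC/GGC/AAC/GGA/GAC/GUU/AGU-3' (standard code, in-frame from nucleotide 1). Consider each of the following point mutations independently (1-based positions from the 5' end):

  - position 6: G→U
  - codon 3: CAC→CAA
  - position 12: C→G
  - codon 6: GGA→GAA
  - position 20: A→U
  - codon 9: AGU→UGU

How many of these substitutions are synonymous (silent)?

Codon 2: UCG (Ser) → UCU (Ser) — synonymous.
Codon 3: CAC (His) → CAA (Gln) — missense.
Codon 4: GGC (Gly) → GGG (Gly) — synonymous.
Codon 6: GGA (Gly) → GAA (Glu) — missense.
Codon 7: GAC (Asp) → GUC (Val) — missense.
Codon 9: AGU (Ser) → UGU (Cys) — missense.
Synonymous: 2 of 6.

2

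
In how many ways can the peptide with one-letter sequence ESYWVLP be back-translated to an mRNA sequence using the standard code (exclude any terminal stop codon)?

2304

Glu: 2 codons.
Ser: 6 codons.
Tyr: 2 codons.
Trp: 1 codon.
Val: 4 codons.
Leu: 6 codons.
Pro: 4 codons.
2 × 6 × 2 × 1 × 4 × 6 × 4 = 2304.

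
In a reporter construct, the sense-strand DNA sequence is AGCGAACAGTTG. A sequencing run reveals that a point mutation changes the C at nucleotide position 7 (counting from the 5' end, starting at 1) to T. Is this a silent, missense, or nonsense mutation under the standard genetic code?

Position 7 falls in codon 3: CAG → Gln.
After the substitution the codon is TAG → Stop.
The new codon is a stop codon, so this is a nonsense mutation.

nonsense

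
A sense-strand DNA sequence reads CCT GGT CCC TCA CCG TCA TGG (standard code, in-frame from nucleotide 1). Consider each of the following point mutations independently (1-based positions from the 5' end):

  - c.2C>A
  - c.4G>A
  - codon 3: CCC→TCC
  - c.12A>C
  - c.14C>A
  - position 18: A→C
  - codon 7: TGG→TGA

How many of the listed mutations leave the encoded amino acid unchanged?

Codon 1: CCT (Pro) → CAT (His) — missense.
Codon 2: GGT (Gly) → AGT (Ser) — missense.
Codon 3: CCC (Pro) → TCC (Ser) — missense.
Codon 4: TCA (Ser) → TCC (Ser) — synonymous.
Codon 5: CCG (Pro) → CAG (Gln) — missense.
Codon 6: TCA (Ser) → TCC (Ser) — synonymous.
Codon 7: TGG (Trp) → TGA (Stop) — nonsense.
Synonymous: 2 of 7.

2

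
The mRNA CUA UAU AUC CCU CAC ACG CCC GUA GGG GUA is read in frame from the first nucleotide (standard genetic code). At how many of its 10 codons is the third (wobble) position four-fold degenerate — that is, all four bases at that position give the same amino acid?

7

Codon 1 CUA (Leu): third position 4-fold.
Codon 2 UAU (Tyr): third position 2-fold.
Codon 3 AUC (Ile): third position 3-fold.
Codon 4 CCU (Pro): third position 4-fold.
Codon 5 CAC (His): third position 2-fold.
Codon 6 ACG (Thr): third position 4-fold.
Codon 7 CCC (Pro): third position 4-fold.
Codon 8 GUA (Val): third position 4-fold.
Codon 9 GGG (Gly): third position 4-fold.
Codon 10 GUA (Val): third position 4-fold.
Four-fold degenerate third positions: 7.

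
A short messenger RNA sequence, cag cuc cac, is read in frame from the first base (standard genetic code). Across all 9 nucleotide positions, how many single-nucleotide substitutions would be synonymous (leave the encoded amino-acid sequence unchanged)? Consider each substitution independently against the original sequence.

Codon 1 (CAG, Gln): 1 synonymous substitution.
Codon 2 (CUC, Leu): 3 synonymous substitutions.
Codon 3 (CAC, His): 1 synonymous substitution.
Total: 1 + 3 + 1 = 5.

5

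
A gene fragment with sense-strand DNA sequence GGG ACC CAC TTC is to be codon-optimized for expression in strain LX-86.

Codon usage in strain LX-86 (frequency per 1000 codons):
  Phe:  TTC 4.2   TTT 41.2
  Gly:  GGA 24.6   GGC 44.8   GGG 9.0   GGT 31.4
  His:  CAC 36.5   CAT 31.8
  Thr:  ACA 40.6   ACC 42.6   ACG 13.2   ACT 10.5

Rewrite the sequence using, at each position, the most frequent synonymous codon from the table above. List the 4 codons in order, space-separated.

Codon 1 (Gly): best is GGC at 44.8.
Codon 2 (Thr): best is ACC at 42.6.
Codon 3 (His): best is CAC at 36.5.
Codon 4 (Phe): best is TTT at 41.2.

GGC ACC CAC TTT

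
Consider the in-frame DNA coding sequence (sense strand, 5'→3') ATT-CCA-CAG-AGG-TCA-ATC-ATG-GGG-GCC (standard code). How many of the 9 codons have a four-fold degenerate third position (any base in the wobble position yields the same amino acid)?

Codon 1 ATT (Ile): third position 3-fold.
Codon 2 CCA (Pro): third position 4-fold.
Codon 3 CAG (Gln): third position 2-fold.
Codon 4 AGG (Arg): third position 2-fold.
Codon 5 TCA (Ser): third position 4-fold.
Codon 6 ATC (Ile): third position 3-fold.
Codon 7 ATG (Met): third position 1-fold.
Codon 8 GGG (Gly): third position 4-fold.
Codon 9 GCC (Ala): third position 4-fold.
Four-fold degenerate third positions: 4.

4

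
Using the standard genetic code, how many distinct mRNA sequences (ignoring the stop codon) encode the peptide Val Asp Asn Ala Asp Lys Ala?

1024

Val: 4 codons.
Asp: 2 codons.
Asn: 2 codons.
Ala: 4 codons.
Asp: 2 codons.
Lys: 2 codons.
Ala: 4 codons.
4 × 2 × 2 × 4 × 2 × 2 × 4 = 1024.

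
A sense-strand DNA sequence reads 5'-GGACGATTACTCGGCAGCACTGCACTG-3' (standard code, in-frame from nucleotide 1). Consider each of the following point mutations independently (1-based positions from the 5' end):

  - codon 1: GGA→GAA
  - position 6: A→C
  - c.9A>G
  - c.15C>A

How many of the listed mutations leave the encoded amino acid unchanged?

3

Codon 1: GGA (Gly) → GAA (Glu) — missense.
Codon 2: CGA (Arg) → CGC (Arg) — synonymous.
Codon 3: TTA (Leu) → TTG (Leu) — synonymous.
Codon 5: GGC (Gly) → GGA (Gly) — synonymous.
Synonymous: 3 of 4.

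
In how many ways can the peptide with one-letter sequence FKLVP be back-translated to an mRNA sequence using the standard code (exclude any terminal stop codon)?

384

Phe: 2 codons.
Lys: 2 codons.
Leu: 6 codons.
Val: 4 codons.
Pro: 4 codons.
2 × 2 × 6 × 4 × 4 = 384.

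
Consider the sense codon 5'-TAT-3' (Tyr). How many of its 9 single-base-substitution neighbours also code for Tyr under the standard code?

Position 1: none → 0 synonymous.
Position 2: none → 0 synonymous.
Position 3: TAC → 1 synonymous.
Total: 0 + 0 + 1 = 1.

1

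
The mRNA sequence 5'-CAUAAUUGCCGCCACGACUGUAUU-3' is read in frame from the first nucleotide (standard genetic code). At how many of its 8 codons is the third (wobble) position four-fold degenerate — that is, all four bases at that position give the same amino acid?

1

Codon 1 CAU (His): third position 2-fold.
Codon 2 AAU (Asn): third position 2-fold.
Codon 3 UGC (Cys): third position 2-fold.
Codon 4 CGC (Arg): third position 4-fold.
Codon 5 CAC (His): third position 2-fold.
Codon 6 GAC (Asp): third position 2-fold.
Codon 7 UGU (Cys): third position 2-fold.
Codon 8 AUU (Ile): third position 3-fold.
Four-fold degenerate third positions: 1.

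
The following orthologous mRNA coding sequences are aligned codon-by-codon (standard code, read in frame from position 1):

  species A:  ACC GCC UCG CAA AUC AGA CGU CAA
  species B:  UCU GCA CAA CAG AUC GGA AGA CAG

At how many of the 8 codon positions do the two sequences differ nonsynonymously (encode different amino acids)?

3

Codon 1: ACC Thr / UCU Ser — nonsynonymous.
Codon 2: GCC Ala / GCA Ala — synonymous.
Codon 3: UCG Ser / CAA Gln — nonsynonymous.
Codon 4: CAA Gln / CAG Gln — synonymous.
Codon 5: AUC Ile / AUC Ile — identical.
Codon 6: AGA Arg / GGA Gly — nonsynonymous.
Codon 7: CGU Arg / AGA Arg — synonymous.
Codon 8: CAA Gln / CAG Gln — synonymous.
Nonsynonymous differences: 3.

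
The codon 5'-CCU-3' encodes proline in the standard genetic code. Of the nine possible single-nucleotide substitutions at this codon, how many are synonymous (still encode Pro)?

Position 1: none → 0 synonymous.
Position 2: none → 0 synonymous.
Position 3: CCC, CCA, CCG → 3 synonymous.
Total: 0 + 0 + 3 = 3.

3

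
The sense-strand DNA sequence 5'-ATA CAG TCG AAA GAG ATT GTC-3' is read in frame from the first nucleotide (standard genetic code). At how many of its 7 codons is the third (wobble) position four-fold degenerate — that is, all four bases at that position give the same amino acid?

Codon 1 ATA (Ile): third position 3-fold.
Codon 2 CAG (Gln): third position 2-fold.
Codon 3 TCG (Ser): third position 4-fold.
Codon 4 AAA (Lys): third position 2-fold.
Codon 5 GAG (Glu): third position 2-fold.
Codon 6 ATT (Ile): third position 3-fold.
Codon 7 GTC (Val): third position 4-fold.
Four-fold degenerate third positions: 2.

2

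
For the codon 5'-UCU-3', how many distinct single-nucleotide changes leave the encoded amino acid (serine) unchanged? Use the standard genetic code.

3

Position 1: none → 0 synonymous.
Position 2: none → 0 synonymous.
Position 3: UCC, UCA, UCG → 3 synonymous.
Total: 0 + 0 + 3 = 3.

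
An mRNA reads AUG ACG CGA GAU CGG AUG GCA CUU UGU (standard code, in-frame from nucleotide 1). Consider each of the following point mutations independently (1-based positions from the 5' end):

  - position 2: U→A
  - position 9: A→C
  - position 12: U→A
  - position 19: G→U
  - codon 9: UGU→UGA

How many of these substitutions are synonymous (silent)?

Codon 1: AUG (Met) → AAG (Lys) — missense.
Codon 3: CGA (Arg) → CGC (Arg) — synonymous.
Codon 4: GAU (Asp) → GAA (Glu) — missense.
Codon 7: GCA (Ala) → UCA (Ser) — missense.
Codon 9: UGU (Cys) → UGA (Stop) — nonsense.
Synonymous: 1 of 5.

1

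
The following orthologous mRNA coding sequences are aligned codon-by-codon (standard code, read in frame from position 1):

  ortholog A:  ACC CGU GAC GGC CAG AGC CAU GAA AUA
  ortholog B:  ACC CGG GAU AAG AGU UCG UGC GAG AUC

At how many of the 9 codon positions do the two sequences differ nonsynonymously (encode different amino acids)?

Codon 1: ACC Thr / ACC Thr — identical.
Codon 2: CGU Arg / CGG Arg — synonymous.
Codon 3: GAC Asp / GAU Asp — synonymous.
Codon 4: GGC Gly / AAG Lys — nonsynonymous.
Codon 5: CAG Gln / AGU Ser — nonsynonymous.
Codon 6: AGC Ser / UCG Ser — synonymous.
Codon 7: CAU His / UGC Cys — nonsynonymous.
Codon 8: GAA Glu / GAG Glu — synonymous.
Codon 9: AUA Ile / AUC Ile — synonymous.
Nonsynonymous differences: 3.

3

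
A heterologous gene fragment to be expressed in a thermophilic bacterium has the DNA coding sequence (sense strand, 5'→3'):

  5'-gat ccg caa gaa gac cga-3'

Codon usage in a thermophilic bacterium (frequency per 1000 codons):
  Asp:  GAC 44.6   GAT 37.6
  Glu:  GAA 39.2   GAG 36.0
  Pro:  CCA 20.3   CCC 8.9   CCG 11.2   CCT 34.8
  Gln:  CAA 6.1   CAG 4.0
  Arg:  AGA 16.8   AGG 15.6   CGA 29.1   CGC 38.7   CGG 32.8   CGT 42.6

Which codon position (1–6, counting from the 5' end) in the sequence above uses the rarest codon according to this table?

3

Codon 1 GAT (Asp): 37.6 per 1000.
Codon 2 CCG (Pro): 11.2 per 1000.
Codon 3 CAA (Gln): 6.1 per 1000.
Codon 4 GAA (Glu): 39.2 per 1000.
Codon 5 GAC (Asp): 44.6 per 1000.
Codon 6 CGA (Arg): 29.1 per 1000.
Lowest frequency is 6.1 at codon 3.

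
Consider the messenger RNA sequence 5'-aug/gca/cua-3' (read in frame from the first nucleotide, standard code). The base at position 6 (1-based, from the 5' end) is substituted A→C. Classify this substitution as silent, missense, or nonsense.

Position 6 falls in codon 2: GCA → Ala.
After the substitution the codon is GCC → Ala.
Both encode Ala, so the change is synonymous.

silent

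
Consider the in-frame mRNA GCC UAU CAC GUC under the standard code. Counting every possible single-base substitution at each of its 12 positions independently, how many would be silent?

8

Codon 1 (GCC, Ala): 3 synonymous substitutions.
Codon 2 (UAU, Tyr): 1 synonymous substitution.
Codon 3 (CAC, His): 1 synonymous substitution.
Codon 4 (GUC, Val): 3 synonymous substitutions.
Total: 3 + 1 + 1 + 3 = 8.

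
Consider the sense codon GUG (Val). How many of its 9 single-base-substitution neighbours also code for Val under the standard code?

3

Position 1: none → 0 synonymous.
Position 2: none → 0 synonymous.
Position 3: GUU, GUC, GUA → 3 synonymous.
Total: 0 + 0 + 3 = 3.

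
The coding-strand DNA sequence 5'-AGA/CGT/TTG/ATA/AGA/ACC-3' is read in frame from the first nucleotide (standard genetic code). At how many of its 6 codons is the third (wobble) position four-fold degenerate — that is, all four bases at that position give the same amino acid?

Codon 1 AGA (Arg): third position 2-fold.
Codon 2 CGT (Arg): third position 4-fold.
Codon 3 TTG (Leu): third position 2-fold.
Codon 4 ATA (Ile): third position 3-fold.
Codon 5 AGA (Arg): third position 2-fold.
Codon 6 ACC (Thr): third position 4-fold.
Four-fold degenerate third positions: 2.

2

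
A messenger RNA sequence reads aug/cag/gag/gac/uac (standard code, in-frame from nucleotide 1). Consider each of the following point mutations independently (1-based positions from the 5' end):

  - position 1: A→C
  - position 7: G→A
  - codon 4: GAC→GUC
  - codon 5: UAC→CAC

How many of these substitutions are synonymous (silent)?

Codon 1: AUG (Met) → CUG (Leu) — missense.
Codon 3: GAG (Glu) → AAG (Lys) — missense.
Codon 4: GAC (Asp) → GUC (Val) — missense.
Codon 5: UAC (Tyr) → CAC (His) — missense.
Synonymous: 0 of 4.

0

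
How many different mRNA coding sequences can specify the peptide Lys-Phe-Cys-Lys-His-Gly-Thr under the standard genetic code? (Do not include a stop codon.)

Lys: 2 codons.
Phe: 2 codons.
Cys: 2 codons.
Lys: 2 codons.
His: 2 codons.
Gly: 4 codons.
Thr: 4 codons.
2 × 2 × 2 × 2 × 2 × 4 × 4 = 512.

512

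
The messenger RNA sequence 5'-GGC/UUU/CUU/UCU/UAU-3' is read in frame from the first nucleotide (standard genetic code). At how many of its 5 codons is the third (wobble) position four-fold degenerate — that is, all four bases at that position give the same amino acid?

3

Codon 1 GGC (Gly): third position 4-fold.
Codon 2 UUU (Phe): third position 2-fold.
Codon 3 CUU (Leu): third position 4-fold.
Codon 4 UCU (Ser): third position 4-fold.
Codon 5 UAU (Tyr): third position 2-fold.
Four-fold degenerate third positions: 3.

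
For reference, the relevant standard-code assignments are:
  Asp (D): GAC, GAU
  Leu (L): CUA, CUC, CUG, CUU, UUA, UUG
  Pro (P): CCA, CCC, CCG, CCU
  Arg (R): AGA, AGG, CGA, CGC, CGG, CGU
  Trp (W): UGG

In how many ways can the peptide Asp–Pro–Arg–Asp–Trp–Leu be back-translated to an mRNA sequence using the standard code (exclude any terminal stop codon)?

576

Asp: 2 codons.
Pro: 4 codons.
Arg: 6 codons.
Asp: 2 codons.
Trp: 1 codon.
Leu: 6 codons.
2 × 4 × 6 × 2 × 1 × 6 = 576.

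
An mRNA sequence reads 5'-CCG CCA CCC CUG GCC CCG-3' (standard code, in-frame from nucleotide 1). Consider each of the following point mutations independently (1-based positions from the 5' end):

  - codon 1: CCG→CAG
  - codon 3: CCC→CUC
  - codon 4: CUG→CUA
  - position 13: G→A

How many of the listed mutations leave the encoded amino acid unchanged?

1

Codon 1: CCG (Pro) → CAG (Gln) — missense.
Codon 3: CCC (Pro) → CUC (Leu) — missense.
Codon 4: CUG (Leu) → CUA (Leu) — synonymous.
Codon 5: GCC (Ala) → ACC (Thr) — missense.
Synonymous: 1 of 4.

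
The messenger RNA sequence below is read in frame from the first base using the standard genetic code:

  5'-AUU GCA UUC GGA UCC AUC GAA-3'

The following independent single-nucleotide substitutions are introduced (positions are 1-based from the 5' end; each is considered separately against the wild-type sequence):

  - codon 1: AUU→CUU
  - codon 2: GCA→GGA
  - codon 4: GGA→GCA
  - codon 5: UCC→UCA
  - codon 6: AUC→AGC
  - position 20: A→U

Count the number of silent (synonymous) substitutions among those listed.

1

Codon 1: AUU (Ile) → CUU (Leu) — missense.
Codon 2: GCA (Ala) → GGA (Gly) — missense.
Codon 4: GGA (Gly) → GCA (Ala) — missense.
Codon 5: UCC (Ser) → UCA (Ser) — synonymous.
Codon 6: AUC (Ile) → AGC (Ser) — missense.
Codon 7: GAA (Glu) → GUA (Val) — missense.
Synonymous: 1 of 6.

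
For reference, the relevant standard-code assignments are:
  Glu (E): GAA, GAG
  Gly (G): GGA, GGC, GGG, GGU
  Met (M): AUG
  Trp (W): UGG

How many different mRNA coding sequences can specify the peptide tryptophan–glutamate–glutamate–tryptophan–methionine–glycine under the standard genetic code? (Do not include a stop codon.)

Trp: 1 codon.
Glu: 2 codons.
Glu: 2 codons.
Trp: 1 codon.
Met: 1 codon.
Gly: 4 codons.
1 × 2 × 2 × 1 × 1 × 4 = 16.

16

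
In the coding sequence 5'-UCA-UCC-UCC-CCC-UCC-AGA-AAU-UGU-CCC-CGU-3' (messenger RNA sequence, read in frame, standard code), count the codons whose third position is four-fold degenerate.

Codon 1 UCA (Ser): third position 4-fold.
Codon 2 UCC (Ser): third position 4-fold.
Codon 3 UCC (Ser): third position 4-fold.
Codon 4 CCC (Pro): third position 4-fold.
Codon 5 UCC (Ser): third position 4-fold.
Codon 6 AGA (Arg): third position 2-fold.
Codon 7 AAU (Asn): third position 2-fold.
Codon 8 UGU (Cys): third position 2-fold.
Codon 9 CCC (Pro): third position 4-fold.
Codon 10 CGU (Arg): third position 4-fold.
Four-fold degenerate third positions: 7.

7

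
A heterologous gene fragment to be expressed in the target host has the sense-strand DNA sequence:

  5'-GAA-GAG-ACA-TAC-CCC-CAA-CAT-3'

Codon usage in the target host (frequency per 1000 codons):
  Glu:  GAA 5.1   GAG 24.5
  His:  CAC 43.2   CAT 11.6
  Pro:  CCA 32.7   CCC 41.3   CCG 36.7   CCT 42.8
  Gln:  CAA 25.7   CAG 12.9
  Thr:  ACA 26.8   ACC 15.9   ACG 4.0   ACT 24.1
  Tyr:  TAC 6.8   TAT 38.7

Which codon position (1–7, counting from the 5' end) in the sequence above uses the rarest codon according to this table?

1

Codon 1 GAA (Glu): 5.1 per 1000.
Codon 2 GAG (Glu): 24.5 per 1000.
Codon 3 ACA (Thr): 26.8 per 1000.
Codon 4 TAC (Tyr): 6.8 per 1000.
Codon 5 CCC (Pro): 41.3 per 1000.
Codon 6 CAA (Gln): 25.7 per 1000.
Codon 7 CAT (His): 11.6 per 1000.
Lowest frequency is 5.1 at codon 1.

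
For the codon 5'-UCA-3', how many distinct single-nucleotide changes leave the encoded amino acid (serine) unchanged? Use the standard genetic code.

Position 1: none → 0 synonymous.
Position 2: none → 0 synonymous.
Position 3: UCU, UCC, UCG → 3 synonymous.
Total: 0 + 0 + 3 = 3.

3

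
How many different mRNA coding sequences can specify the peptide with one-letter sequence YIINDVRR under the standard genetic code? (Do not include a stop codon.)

10368

Tyr: 2 codons.
Ile: 3 codons.
Ile: 3 codons.
Asn: 2 codons.
Asp: 2 codons.
Val: 4 codons.
Arg: 6 codons.
Arg: 6 codons.
2 × 3 × 3 × 2 × 2 × 4 × 6 × 6 = 10368.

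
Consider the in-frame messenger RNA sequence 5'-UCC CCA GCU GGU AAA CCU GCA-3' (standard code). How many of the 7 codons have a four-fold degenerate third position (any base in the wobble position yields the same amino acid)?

Codon 1 UCC (Ser): third position 4-fold.
Codon 2 CCA (Pro): third position 4-fold.
Codon 3 GCU (Ala): third position 4-fold.
Codon 4 GGU (Gly): third position 4-fold.
Codon 5 AAA (Lys): third position 2-fold.
Codon 6 CCU (Pro): third position 4-fold.
Codon 7 GCA (Ala): third position 4-fold.
Four-fold degenerate third positions: 6.

6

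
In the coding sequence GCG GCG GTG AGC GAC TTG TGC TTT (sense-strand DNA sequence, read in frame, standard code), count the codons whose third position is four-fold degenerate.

3

Codon 1 GCG (Ala): third position 4-fold.
Codon 2 GCG (Ala): third position 4-fold.
Codon 3 GTG (Val): third position 4-fold.
Codon 4 AGC (Ser): third position 2-fold.
Codon 5 GAC (Asp): third position 2-fold.
Codon 6 TTG (Leu): third position 2-fold.
Codon 7 TGC (Cys): third position 2-fold.
Codon 8 TTT (Phe): third position 2-fold.
Four-fold degenerate third positions: 3.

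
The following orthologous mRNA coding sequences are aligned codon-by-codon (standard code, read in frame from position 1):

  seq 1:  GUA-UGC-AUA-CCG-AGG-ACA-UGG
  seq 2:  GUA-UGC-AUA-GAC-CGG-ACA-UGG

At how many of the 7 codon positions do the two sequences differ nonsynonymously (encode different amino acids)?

Codon 1: GUA Val / GUA Val — identical.
Codon 2: UGC Cys / UGC Cys — identical.
Codon 3: AUA Ile / AUA Ile — identical.
Codon 4: CCG Pro / GAC Asp — nonsynonymous.
Codon 5: AGG Arg / CGG Arg — synonymous.
Codon 6: ACA Thr / ACA Thr — identical.
Codon 7: UGG Trp / UGG Trp — identical.
Nonsynonymous differences: 1.

1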